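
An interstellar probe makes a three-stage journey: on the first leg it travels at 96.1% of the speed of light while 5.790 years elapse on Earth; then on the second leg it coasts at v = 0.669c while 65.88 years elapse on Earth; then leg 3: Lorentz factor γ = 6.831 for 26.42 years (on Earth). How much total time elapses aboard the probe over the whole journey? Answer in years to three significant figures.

Leg 1: β = 0.961; γ = 1/√(1 − 0.961²) = 1/√0.07648 = 3.616; τ_1 = 5.790/3.616 = 1.601 years.
Leg 2: γ = 1/√(1 − 0.669²) = 1/√0.5524 = 1.345; τ_2 = 65.88/1.345 = 48.97 years.
Leg 3: γ = 6.831; τ_3 = 26.42/6.831 = 3.868 years.
Total: 1.601 + 48.97 + 3.868 years.

τ = 54.4 years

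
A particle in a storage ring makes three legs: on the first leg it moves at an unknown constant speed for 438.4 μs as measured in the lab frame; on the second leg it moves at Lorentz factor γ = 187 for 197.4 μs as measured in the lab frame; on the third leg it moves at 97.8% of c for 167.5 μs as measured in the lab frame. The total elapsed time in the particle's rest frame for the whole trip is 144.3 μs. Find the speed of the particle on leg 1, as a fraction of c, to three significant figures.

Leg 1: speed unknown; τ_1 = 438.4/γ_1.
Leg 2: γ = 187; τ_2 = 197.4/187.0 = 1.056 μs.
Leg 3: β = 0.978; γ = 1/√(1 − 0.978²) = 1/√0.04352 = 4.794; τ_3 = 167.5/4.794 = 34.94 μs.
Total proper time: τ_1 + 1.056 + 34.94 = 144.3, so τ_1 = 144.3 − 36.00 = 108.3 μs.
γ_1 = 438.4/108.3 = 4.048; β = √(1 − 1/γ²) = √0.9390.

β = 0.969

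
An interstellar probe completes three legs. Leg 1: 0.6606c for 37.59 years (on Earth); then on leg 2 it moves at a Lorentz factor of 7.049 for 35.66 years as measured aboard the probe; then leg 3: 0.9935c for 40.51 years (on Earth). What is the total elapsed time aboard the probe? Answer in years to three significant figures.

Leg 1: γ = 1/√(1 − 0.6606²) = 1/√0.5636 = 1.332; τ_1 = 37.59/1.332 = 28.22 years.
Leg 2: 35.66 years is already measured aboard the probe.
Leg 3: γ = 1/√(1 − 0.9935²) = 1/√0.01296 = 8.785; τ_3 = 40.51/8.785 = 4.611 years.
Total: 28.22 + 35.66 + 4.611 years.

τ = 68.5 years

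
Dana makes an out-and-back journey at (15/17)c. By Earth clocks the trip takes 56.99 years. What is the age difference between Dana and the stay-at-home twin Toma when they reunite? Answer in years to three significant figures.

γ = 1/√(1 − (15/17)²) = 17/8 = 2.125
Dana's elapsed proper time: τ = 56.99/2.125 = 26.82 years.
Age gap = Δt − τ = 56.99 − 26.82 years.

Δt − τ = 30.2 years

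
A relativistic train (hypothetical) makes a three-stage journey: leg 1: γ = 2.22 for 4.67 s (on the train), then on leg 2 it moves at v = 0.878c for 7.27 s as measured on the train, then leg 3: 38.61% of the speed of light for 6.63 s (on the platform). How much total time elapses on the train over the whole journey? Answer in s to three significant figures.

Leg 1: 4.67 s is already measured on the train.
Leg 2: 7.27 s is already measured on the train.
Leg 3: β = 0.3861; γ = 1/√(1 − 0.3861²) = 1/√0.8509 = 1.084; τ_3 = 6.63/1.084 = 6.116 s.
Total: 4.670 + 7.270 + 6.116 s.

τ = 18.1 s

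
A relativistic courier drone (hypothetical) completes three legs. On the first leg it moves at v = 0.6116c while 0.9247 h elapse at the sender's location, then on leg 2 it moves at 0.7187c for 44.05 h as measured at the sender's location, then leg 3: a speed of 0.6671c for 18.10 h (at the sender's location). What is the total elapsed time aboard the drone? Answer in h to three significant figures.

Leg 1: γ = 1/√(1 − 0.6116²) = 1/√0.6259 = 1.264; τ_1 = 0.9247/1.264 = 0.7316 h.
Leg 2: γ = 1/√(1 − 0.7187²) = 1/√0.4835 = 1.438; τ_2 = 44.05/1.438 = 30.63 h.
Leg 3: γ = 1/√(1 − 0.6671²) = 1/√0.5550 = 1.342; τ_3 = 18.10/1.342 = 13.48 h.
Total: 0.7316 + 30.63 + 13.48 h.

τ = 44.8 h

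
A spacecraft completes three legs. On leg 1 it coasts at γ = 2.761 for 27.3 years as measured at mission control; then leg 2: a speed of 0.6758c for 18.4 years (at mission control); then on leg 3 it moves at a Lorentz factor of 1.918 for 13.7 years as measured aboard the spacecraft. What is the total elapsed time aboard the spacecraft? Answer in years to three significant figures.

τ = 37.2 years

Leg 1: γ = 2.761; τ_1 = 27.3/2.761 = 9.888 years.
Leg 2: γ = 1/√(1 − 0.6758²) = 1/√0.5433 = 1.357; τ_2 = 18.4/1.357 = 13.56 years.
Leg 3: 13.7 years is already measured aboard the spacecraft.
Total: 9.888 + 13.56 + 13.70 years.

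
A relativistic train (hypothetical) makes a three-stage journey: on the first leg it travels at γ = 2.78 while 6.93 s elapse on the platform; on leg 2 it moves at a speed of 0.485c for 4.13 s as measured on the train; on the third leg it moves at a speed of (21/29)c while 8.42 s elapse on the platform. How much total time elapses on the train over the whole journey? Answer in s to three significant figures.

Leg 1: γ = 2.78; τ_1 = 6.93/2.780 = 2.493 s.
Leg 2: 4.13 s is already measured on the train.
Leg 3: γ = 1/√(1 − (21/29)²) = 29/20 = 1.450; τ_3 = 8.42/1.450 = 5.807 s.
Total: 2.493 + 4.130 + 5.807 s.

τ = 12.4 s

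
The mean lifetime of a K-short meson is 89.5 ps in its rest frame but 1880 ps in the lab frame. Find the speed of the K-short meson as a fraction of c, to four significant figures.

v = 0.9989c

γ = Δt/τ₀ = 1880/89.5 = 21.01
β = √(1 − 1/γ²) = √(1 − 0.002266) = √0.9977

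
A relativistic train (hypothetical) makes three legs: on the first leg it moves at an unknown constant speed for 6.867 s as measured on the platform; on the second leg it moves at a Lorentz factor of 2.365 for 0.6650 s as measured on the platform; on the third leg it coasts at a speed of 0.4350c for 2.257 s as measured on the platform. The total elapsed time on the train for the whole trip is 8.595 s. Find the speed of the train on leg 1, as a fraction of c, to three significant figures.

β = 0.404

Leg 1: speed unknown; τ_1 = 6.867/γ_1.
Leg 2: γ = 2.365; τ_2 = 0.6650/2.365 = 0.2812 s.
Leg 3: γ = 1/√(1 − 0.4350²) = 1/√0.8108 = 1.111; τ_3 = 2.257/1.111 = 2.032 s.
Total proper time: τ_1 + 0.2812 + 2.032 = 8.595, so τ_1 = 8.595 − 2.313 = 6.282 s.
γ_1 = 6.867/6.282 = 1.093; β = √(1 − 1/γ²) = √0.1632.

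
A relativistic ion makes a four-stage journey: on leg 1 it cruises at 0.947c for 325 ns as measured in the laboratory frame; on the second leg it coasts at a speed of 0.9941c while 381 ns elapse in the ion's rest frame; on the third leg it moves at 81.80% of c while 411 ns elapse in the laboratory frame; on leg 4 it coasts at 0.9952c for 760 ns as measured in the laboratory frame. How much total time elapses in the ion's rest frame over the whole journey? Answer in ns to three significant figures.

Leg 1: γ = 1/√(1 − 0.947²) = 1/√0.1032 = 3.113; τ_1 = 325/3.113 = 104.4 ns.
Leg 2: 381 ns is already measured in the ion's rest frame.
Leg 3: β = 0.8180; γ = 1/√(1 − 0.8180²) = 1/√0.3309 = 1.738; τ_3 = 411/1.738 = 236.4 ns.
Leg 4: γ = 1/√(1 − 0.9952²) = 1/√0.009577 = 10.22; τ_4 = 760/10.22 = 74.38 ns.
Total: 104.4 + 381.0 + 236.4 + 74.38 ns.

τ = 796 ns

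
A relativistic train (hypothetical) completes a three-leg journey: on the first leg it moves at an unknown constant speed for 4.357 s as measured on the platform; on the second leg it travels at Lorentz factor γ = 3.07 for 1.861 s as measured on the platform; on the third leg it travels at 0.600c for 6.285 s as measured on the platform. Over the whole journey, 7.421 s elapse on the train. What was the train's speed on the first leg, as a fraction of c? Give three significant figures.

β = 0.912

Leg 1: speed unknown; τ_1 = 4.357/γ_1.
Leg 2: γ = 3.07; τ_2 = 1.861/3.070 = 0.6062 s.
Leg 3: γ = 1/√(1 − 0.600²) = 5/4 = 1.250; τ_3 = 6.285/1.250 = 5.028 s.
Total proper time: τ_1 + 0.6062 + 5.028 = 7.421, so τ_1 = 7.421 − 5.634 = 1.787 s.
γ_1 = 4.357/1.787 = 2.438; β = √(1 − 1/γ²) = √0.8318.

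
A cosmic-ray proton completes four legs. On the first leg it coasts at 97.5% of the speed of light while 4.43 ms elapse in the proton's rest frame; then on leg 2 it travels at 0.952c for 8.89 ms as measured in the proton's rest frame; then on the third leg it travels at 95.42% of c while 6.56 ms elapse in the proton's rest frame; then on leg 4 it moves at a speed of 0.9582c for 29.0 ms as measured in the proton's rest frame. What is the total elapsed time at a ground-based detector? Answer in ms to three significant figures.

Leg 1: β = 0.975; γ = 1/√(1 − 0.975²) = 1/√0.04938 = 4.500; Δt_1 = 4.500 × 4.43 = 19.94 ms.
Leg 2: γ = 1/√(1 − 0.952²) = 1/√0.09370 = 3.267; Δt_2 = 3.267 × 8.89 = 29.04 ms.
Leg 3: β = 0.9542; γ = 1/√(1 − 0.9542²) = 1/√0.08950 = 3.343; Δt_3 = 3.343 × 6.56 = 21.93 ms.
Leg 4: γ = 1/√(1 − 0.9582²) = 1/√0.08185 = 3.495; Δt_4 = 3.495 × 29.0 = 101.4 ms.
Total: 19.94 + 29.04 + 21.93 + 101.4 ms.

Δt = 172 ms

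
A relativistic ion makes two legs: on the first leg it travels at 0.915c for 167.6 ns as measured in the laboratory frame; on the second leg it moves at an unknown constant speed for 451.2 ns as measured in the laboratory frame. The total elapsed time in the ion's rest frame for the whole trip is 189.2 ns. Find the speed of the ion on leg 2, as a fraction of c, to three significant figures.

Leg 1: γ = 1/√(1 − 0.915²) = 1/√0.1628 = 2.479; τ_1 = 167.6/2.479 = 67.62 ns.
Leg 2: speed unknown; τ_2 = 451.2/γ_2.
Total proper time: 67.62 + τ_2 = 189.2, so τ_2 = 189.2 − 67.62 = 121.6 ns.
γ_2 = 451.2/121.6 = 3.711; β = √(1 − 1/γ²) = √0.9274.

β = 0.963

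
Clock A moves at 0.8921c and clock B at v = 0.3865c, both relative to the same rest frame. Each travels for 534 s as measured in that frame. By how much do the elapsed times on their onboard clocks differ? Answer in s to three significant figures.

|τ_A − τ_B| = 251 s

A: γ = 1/√(1 − 0.8921²) = 1/√0.2042 = 2.213; τ_A = 534/2.213 = 241.3 s.
B: γ = 1/√(1 − 0.3865²) = 1/√0.8506 = 1.084; τ_B = 534/1.084 = 492.5 s.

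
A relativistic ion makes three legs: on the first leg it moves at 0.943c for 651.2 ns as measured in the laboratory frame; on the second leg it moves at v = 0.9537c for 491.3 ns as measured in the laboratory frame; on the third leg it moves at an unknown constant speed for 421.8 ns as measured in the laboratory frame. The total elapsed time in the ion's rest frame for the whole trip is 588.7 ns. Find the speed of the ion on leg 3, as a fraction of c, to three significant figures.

β = 0.847

Leg 1: γ = 1/√(1 − 0.943²) = 1/√0.1108 = 3.005; τ_1 = 651.2/3.005 = 216.7 ns.
Leg 2: γ = 1/√(1 − 0.9537²) = 1/√0.09046 = 3.325; τ_2 = 491.3/3.325 = 147.8 ns.
Leg 3: speed unknown; τ_3 = 421.8/γ_3.
Total proper time: 216.7 + 147.8 + τ_3 = 588.7, so τ_3 = 588.7 − 364.5 = 224.2 ns.
γ_3 = 421.8/224.2 = 1.881; β = √(1 − 1/γ²) = √0.7174.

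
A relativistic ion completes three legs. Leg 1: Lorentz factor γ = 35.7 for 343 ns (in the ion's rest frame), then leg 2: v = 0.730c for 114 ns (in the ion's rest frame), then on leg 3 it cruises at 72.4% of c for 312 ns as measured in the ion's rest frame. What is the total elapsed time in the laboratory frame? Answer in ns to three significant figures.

Leg 1: γ = 35.7; Δt_1 = 35.70 × 343 = 1.225×10⁴ ns.
Leg 2: γ = 1/√(1 − 0.730²) = 1/√0.4671 = 1.463; Δt_2 = 1.463 × 114 = 166.8 ns.
Leg 3: β = 0.724; γ = 1/√(1 − 0.724²) = 1/√0.4758 = 1.450; Δt_3 = 1.450 × 312 = 452.3 ns.
Total: 1.225×10⁴ + 166.8 + 452.3 ns.

Δt = 1.29×10⁴ ns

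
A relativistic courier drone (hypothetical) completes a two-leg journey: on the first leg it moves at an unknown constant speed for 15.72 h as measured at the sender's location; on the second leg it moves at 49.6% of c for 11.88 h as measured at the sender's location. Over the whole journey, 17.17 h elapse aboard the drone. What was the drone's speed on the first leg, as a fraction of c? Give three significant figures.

Leg 1: speed unknown; τ_1 = 15.72/γ_1.
Leg 2: β = 0.496; γ = 1/√(1 − 0.496²) = 1/√0.7540 = 1.152; τ_2 = 11.88/1.152 = 10.32 h.
Total proper time: τ_1 + 10.32 = 17.17, so τ_1 = 17.17 − 10.32 = 6.854 h.
γ_1 = 15.72/6.854 = 2.293; β = √(1 − 1/γ²) = √0.8099.

β = 0.900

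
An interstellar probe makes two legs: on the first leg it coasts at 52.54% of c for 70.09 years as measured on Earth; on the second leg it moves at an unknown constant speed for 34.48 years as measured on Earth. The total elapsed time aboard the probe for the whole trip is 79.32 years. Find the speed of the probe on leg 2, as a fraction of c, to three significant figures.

β = 0.821

Leg 1: β = 0.5254; γ = 1/√(1 − 0.5254²) = 1/√0.7240 = 1.175; τ_1 = 70.09/1.175 = 59.64 years.
Leg 2: speed unknown; τ_2 = 34.48/γ_2.
Total proper time: 59.64 + τ_2 = 79.32, so τ_2 = 79.32 − 59.64 = 19.68 years.
γ_2 = 34.48/19.68 = 1.752; β = √(1 − 1/γ²) = √0.6741.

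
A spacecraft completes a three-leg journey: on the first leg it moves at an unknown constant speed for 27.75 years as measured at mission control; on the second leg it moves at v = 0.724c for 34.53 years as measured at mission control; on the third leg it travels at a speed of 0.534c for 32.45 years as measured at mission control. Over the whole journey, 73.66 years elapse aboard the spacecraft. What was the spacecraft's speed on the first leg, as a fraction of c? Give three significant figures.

β = 0.590

Leg 1: speed unknown; τ_1 = 27.75/γ_1.
Leg 2: γ = 1/√(1 − 0.724²) = 1/√0.4758 = 1.450; τ_2 = 34.53/1.450 = 23.82 years.
Leg 3: γ = 1/√(1 − 0.534²) = 1/√0.7148 = 1.183; τ_3 = 32.45/1.183 = 27.44 years.
Total proper time: τ_1 + 23.82 + 27.44 = 73.66, so τ_1 = 73.66 − 51.25 = 22.41 years.
γ_1 = 27.75/22.41 = 1.239; β = √(1 − 1/γ²) = √0.3481.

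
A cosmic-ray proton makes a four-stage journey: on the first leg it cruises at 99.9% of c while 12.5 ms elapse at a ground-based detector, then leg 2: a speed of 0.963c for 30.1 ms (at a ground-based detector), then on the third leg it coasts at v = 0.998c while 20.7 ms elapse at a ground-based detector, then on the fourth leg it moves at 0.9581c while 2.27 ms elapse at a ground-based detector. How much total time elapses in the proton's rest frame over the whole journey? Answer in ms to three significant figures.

Leg 1: β = 0.999; γ = 1/√(1 − 0.999²) = 1/√0.001999 = 22.37; τ_1 = 12.5/22.37 = 0.5589 ms.
Leg 2: γ = 1/√(1 − 0.963²) = 1/√0.07263 = 3.711; τ_2 = 30.1/3.711 = 8.112 ms.
Leg 3: γ = 1/√(1 − 0.998²) = 1/√0.003996 = 15.82; τ_3 = 20.7/15.82 = 1.309 ms.
Leg 4: γ = 1/√(1 − 0.9581²) = 1/√0.08204 = 3.491; τ_4 = 2.27/3.491 = 0.6502 ms.
Total: 0.5589 + 8.112 + 1.309 + 0.6502 ms.

τ = 10.6 ms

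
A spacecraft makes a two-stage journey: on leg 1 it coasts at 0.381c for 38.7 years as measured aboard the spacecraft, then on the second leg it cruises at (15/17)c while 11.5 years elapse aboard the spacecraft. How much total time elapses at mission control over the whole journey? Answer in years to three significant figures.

Δt = 66.3 years

Leg 1: γ = 1/√(1 − 0.381²) = 1/√0.8548 = 1.082; Δt_1 = 1.082 × 38.7 = 41.86 years.
Leg 2: γ = 1/√(1 − (15/17)²) = 17/8 = 2.125; Δt_2 = 2.125 × 11.5 = 24.44 years.
Total: 41.86 + 24.44 years.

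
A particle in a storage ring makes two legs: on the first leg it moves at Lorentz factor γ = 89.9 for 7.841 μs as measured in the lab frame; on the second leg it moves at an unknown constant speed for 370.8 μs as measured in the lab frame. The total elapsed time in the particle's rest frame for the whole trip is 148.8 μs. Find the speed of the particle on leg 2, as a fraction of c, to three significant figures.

β = 0.916

Leg 1: γ = 89.9; τ_1 = 7.841/89.90 = 0.08722 μs.
Leg 2: speed unknown; τ_2 = 370.8/γ_2.
Total proper time: 0.08722 + τ_2 = 148.8, so τ_2 = 148.8 − 0.08722 = 148.7 μs.
γ_2 = 370.8/148.7 = 2.493; β = √(1 − 1/γ²) = √0.8392.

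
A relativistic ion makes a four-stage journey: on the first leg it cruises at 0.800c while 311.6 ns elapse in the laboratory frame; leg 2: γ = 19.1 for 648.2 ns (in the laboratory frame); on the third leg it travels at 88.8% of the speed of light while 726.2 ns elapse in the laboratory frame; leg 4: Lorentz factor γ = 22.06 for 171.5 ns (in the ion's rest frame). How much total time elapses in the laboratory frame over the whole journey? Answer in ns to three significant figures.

Δt = 5470 ns

Leg 1: 311.6 ns is already measured in the laboratory frame.
Leg 2: 648.2 ns is already measured in the laboratory frame.
Leg 3: 726.2 ns is already measured in the laboratory frame.
Leg 4: γ = 22.06; Δt_4 = 22.06 × 171.5 = 3783 ns.
Total: 311.6 + 648.2 + 726.2 + 3783 ns.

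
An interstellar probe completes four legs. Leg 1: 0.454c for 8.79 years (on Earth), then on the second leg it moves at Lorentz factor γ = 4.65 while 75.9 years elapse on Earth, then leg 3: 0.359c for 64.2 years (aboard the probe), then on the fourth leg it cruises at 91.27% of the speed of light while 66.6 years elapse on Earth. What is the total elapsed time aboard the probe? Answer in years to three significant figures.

Leg 1: γ = 1/√(1 − 0.454²) = 1/√0.7939 = 1.122; τ_1 = 8.79/1.122 = 7.832 years.
Leg 2: γ = 4.65; τ_2 = 75.9/4.650 = 16.32 years.
Leg 3: 64.2 years is already measured aboard the probe.
Leg 4: β = 0.9127; γ = 1/√(1 − 0.9127²) = 1/√0.1670 = 2.447; τ_4 = 66.6/2.447 = 27.21 years.
Total: 7.832 + 16.32 + 64.20 + 27.21 years.

τ = 116 years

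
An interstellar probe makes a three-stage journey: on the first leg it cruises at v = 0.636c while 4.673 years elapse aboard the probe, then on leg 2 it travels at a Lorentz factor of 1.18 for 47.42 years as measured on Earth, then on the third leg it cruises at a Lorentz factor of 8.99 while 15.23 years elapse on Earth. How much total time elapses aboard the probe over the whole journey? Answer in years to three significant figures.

τ = 46.6 years

Leg 1: 4.673 years is already measured aboard the probe.
Leg 2: γ = 1.18; τ_2 = 47.42/1.180 = 40.19 years.
Leg 3: γ = 8.99; τ_3 = 15.23/8.990 = 1.694 years.
Total: 4.673 + 40.19 + 1.694 years.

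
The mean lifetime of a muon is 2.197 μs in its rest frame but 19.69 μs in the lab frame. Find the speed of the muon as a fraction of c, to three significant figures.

γ = Δt/τ₀ = 19.69/2.197 = 8.962
β = √(1 − 1/γ²) = √(1 − 0.01245) = √0.9876

β = 0.994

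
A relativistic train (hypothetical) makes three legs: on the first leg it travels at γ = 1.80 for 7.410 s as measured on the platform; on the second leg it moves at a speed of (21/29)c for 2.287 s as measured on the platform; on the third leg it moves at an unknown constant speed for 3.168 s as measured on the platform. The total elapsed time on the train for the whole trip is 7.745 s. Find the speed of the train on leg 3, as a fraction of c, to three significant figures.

β = 0.762

Leg 1: γ = 1.80; τ_1 = 7.410/1.800 = 4.117 s.
Leg 2: γ = 1/√(1 − (21/29)²) = 29/20 = 1.450; τ_2 = 2.287/1.450 = 1.577 s.
Leg 3: speed unknown; τ_3 = 3.168/γ_3.
Total proper time: 4.117 + 1.577 + τ_3 = 7.745, so τ_3 = 7.745 − 5.694 = 2.051 s.
γ_3 = 3.168/2.051 = 1.545; β = √(1 − 1/γ²) = √0.5808.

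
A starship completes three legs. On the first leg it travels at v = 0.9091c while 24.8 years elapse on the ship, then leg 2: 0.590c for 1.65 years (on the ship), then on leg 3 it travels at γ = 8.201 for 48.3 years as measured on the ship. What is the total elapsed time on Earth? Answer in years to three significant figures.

Δt = 458 years

Leg 1: γ = 1/√(1 − 0.9091²) = 1/√0.1735 = 2.401; Δt_1 = 2.401 × 24.8 = 59.53 years.
Leg 2: γ = 1/√(1 − 0.590²) = 1/√0.6519 = 1.239; Δt_2 = 1.239 × 1.65 = 2.044 years.
Leg 3: γ = 8.201; Δt_3 = 8.201 × 48.3 = 396.1 years.
Total: 59.53 + 2.044 + 396.1 years.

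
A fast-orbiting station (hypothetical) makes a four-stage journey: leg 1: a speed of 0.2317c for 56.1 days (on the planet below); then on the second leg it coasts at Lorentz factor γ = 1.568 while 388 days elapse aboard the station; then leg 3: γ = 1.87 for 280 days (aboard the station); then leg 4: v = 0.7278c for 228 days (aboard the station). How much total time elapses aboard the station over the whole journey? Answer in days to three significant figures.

Leg 1: γ = 1/√(1 − 0.2317²) = 1/√0.9463 = 1.028; τ_1 = 56.1/1.028 = 54.57 days.
Leg 2: 388 days is already measured aboard the station.
Leg 3: 280 days is already measured aboard the station.
Leg 4: 228 days is already measured aboard the station.
Total: 54.57 + 388.0 + 280.0 + 228.0 days.

τ = 951 days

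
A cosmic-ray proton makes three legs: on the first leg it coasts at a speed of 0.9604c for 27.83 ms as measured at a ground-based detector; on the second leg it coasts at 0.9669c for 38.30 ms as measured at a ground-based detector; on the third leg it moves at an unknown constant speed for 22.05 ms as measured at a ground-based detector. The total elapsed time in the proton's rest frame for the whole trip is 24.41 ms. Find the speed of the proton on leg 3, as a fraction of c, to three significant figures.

β = 0.950

Leg 1: γ = 1/√(1 − 0.9604²) = 1/√0.07763 = 3.589; τ_1 = 27.83/3.589 = 7.754 ms.
Leg 2: γ = 1/√(1 − 0.9669²) = 1/√0.06510 = 3.919; τ_2 = 38.30/3.919 = 9.772 ms.
Leg 3: speed unknown; τ_3 = 22.05/γ_3.
Total proper time: 7.754 + 9.772 + τ_3 = 24.41, so τ_3 = 24.41 − 17.53 = 6.883 ms.
γ_3 = 22.05/6.883 = 3.203; β = √(1 − 1/γ²) = √0.9025.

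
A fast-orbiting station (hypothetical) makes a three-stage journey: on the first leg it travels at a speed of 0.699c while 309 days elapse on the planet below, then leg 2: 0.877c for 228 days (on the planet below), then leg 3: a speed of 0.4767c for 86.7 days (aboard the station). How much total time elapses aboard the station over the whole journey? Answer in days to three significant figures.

Leg 1: γ = 1/√(1 − 0.699²) = 1/√0.5114 = 1.398; τ_1 = 309/1.398 = 221.0 days.
Leg 2: γ = 1/√(1 − 0.877²) = 1/√0.2309 = 2.081; τ_2 = 228/2.081 = 109.6 days.
Leg 3: 86.7 days is already measured aboard the station.
Total: 221.0 + 109.6 + 86.70 days.

τ = 417 days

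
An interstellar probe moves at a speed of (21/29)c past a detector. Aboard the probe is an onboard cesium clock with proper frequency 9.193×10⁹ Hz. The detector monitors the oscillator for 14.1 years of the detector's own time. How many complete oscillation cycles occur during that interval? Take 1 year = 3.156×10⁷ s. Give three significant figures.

γ = 1/√(1 − (21/29)²) = 29/20 = 1.450
During 14.1 years of lab time, the oscillator's proper time advances by τ = Δt/γ = 14.1/1.450 = 9.724 years = 3.069×10⁸ s.
N = f × τ = 9.193×10⁹ × 3.069×10⁸ = 2.821×10¹⁸.

N = 2.82×10¹⁸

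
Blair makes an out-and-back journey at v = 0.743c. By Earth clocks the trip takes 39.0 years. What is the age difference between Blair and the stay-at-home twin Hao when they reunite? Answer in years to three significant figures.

Δt − τ = 12.9 years

γ = 1/√(1 − 0.743²) = 1/√0.4480 = 1.494
Blair's elapsed proper time: τ = 39.0/1.494 = 26.10 years.
Age gap = Δt − τ = 39.0 − 26.10 years.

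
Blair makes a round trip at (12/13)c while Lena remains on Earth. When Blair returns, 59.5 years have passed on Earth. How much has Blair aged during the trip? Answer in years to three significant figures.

τ = 22.9 years

γ = 1/√(1 − (12/13)²) = 13/5 = 2.600
Blair's clock measures proper time along the trip: τ = Δt/γ = 59.5/2.600 years.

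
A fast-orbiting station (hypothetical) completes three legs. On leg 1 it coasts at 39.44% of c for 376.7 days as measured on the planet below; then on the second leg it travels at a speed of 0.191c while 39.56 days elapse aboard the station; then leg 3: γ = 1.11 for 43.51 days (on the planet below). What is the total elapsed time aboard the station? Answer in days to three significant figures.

Leg 1: β = 0.3944; γ = 1/√(1 − 0.3944²) = 1/√0.8444 = 1.088; τ_1 = 376.7/1.088 = 346.2 days.
Leg 2: 39.56 days is already measured aboard the station.
Leg 3: γ = 1.11; τ_3 = 43.51/1.110 = 39.20 days.
Total: 346.2 + 39.56 + 39.20 days.

τ = 425 days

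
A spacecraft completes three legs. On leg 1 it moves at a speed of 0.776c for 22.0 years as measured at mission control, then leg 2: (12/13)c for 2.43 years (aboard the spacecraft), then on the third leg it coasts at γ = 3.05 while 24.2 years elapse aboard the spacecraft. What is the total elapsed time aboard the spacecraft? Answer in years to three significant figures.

τ = 40.5 years

Leg 1: γ = 1/√(1 − 0.776²) = 1/√0.3978 = 1.585; τ_1 = 22.0/1.585 = 13.88 years.
Leg 2: 2.43 years is already measured aboard the spacecraft.
Leg 3: 24.2 years is already measured aboard the spacecraft.
Total: 13.88 + 2.430 + 24.20 years.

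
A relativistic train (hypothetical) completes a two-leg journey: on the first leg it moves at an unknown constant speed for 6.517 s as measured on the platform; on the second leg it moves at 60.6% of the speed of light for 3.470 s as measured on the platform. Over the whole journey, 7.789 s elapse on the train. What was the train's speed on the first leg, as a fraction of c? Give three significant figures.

Leg 1: speed unknown; τ_1 = 6.517/γ_1.
Leg 2: β = 0.606; γ = 1/√(1 − 0.606²) = 1/√0.6328 = 1.257; τ_2 = 3.470/1.257 = 2.760 s.
Total proper time: τ_1 + 2.760 = 7.789, so τ_1 = 7.789 − 2.760 = 5.029 s.
γ_1 = 6.517/5.029 = 1.296; β = √(1 − 1/γ²) = √0.4046.

β = 0.636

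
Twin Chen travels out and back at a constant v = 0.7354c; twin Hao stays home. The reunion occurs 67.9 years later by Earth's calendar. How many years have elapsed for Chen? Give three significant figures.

τ = 46.0 years

γ = 1/√(1 − 0.7354²) = 1/√0.4592 = 1.476
Chen's clock measures proper time along the trip: τ = Δt/γ = 67.9/1.476 years.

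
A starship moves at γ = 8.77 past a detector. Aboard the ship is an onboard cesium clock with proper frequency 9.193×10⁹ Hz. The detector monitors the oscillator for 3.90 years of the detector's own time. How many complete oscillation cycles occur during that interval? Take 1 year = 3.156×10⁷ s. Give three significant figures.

N = 1.29×10¹⁷

γ = 8.77
During 3.90 years of lab time, the oscillator's proper time advances by τ = Δt/γ = 3.90/8.770 = 0.4447 years = 1.403×10⁷ s.
N = f × τ = 9.193×10⁹ × 1.403×10⁷ = 1.290×10¹⁷.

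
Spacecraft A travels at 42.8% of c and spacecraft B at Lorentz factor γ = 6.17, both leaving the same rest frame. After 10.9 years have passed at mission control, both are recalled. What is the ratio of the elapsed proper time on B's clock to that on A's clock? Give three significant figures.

τ_B/τ_A = 0.179

A: β = 0.428; γ = 1/√(1 − 0.428²) = 1/√0.8168 = 1.106. B: γ = 6.17.
τ_A/τ_B = γ_B/γ_A = 6.170/1.106 = 5.576, so τ_B/τ_A = 0.1793.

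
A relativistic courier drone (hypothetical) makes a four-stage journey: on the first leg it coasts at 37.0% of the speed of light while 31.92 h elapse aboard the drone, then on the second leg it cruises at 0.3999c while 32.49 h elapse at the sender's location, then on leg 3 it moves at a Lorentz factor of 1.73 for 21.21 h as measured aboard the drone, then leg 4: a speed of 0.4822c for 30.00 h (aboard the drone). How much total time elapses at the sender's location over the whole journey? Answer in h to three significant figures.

Δt = 138 h

Leg 1: β = 0.370; γ = 1/√(1 − 0.370²) = 1/√0.8631 = 1.076; Δt_1 = 1.076 × 31.92 = 34.36 h.
Leg 2: 32.49 h is already measured at the sender's location.
Leg 3: γ = 1.73; Δt_3 = 1.730 × 21.21 = 36.69 h.
Leg 4: γ = 1/√(1 − 0.4822²) = 1/√0.7675 = 1.141; Δt_4 = 1.141 × 30.00 = 34.24 h.
Total: 34.36 + 32.49 + 36.69 + 34.24 h.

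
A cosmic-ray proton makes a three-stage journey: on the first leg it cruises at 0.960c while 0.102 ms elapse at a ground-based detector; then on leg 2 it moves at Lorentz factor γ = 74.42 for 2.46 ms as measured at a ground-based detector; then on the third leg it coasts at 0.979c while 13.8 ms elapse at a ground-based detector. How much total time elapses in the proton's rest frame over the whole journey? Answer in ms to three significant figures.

Leg 1: γ = 1/√(1 − 0.960²) = 25/7 ≈ 3.571; τ_1 = 0.102/3.571 = 0.02856 ms.
Leg 2: γ = 74.42; τ_2 = 2.46/74.42 = 0.03306 ms.
Leg 3: γ = 1/√(1 − 0.979²) = 1/√0.04156 = 4.905; τ_3 = 13.8/4.905 = 2.813 ms.
Total: 0.02856 + 0.03306 + 2.813 ms.

τ = 2.87 ms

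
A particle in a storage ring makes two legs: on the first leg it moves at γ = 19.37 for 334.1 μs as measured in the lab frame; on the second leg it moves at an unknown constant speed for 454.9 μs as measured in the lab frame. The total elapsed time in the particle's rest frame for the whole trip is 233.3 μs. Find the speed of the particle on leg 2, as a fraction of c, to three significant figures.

β = 0.880

Leg 1: γ = 19.37; τ_1 = 334.1/19.37 = 17.25 μs.
Leg 2: speed unknown; τ_2 = 454.9/γ_2.
Total proper time: 17.25 + τ_2 = 233.3, so τ_2 = 233.3 − 17.25 = 216.1 μs.
γ_2 = 454.9/216.1 = 2.106; β = √(1 − 1/γ²) = √0.7744.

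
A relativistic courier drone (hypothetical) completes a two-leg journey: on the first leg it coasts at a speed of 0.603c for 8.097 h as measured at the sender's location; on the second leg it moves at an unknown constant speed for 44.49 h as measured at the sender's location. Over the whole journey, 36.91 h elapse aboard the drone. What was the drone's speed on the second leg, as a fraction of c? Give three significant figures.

Leg 1: γ = 1/√(1 − 0.603²) = 1/√0.6364 = 1.254; τ_1 = 8.097/1.254 = 6.459 h.
Leg 2: speed unknown; τ_2 = 44.49/γ_2.
Total proper time: 6.459 + τ_2 = 36.91, so τ_2 = 36.91 − 6.459 = 30.45 h.
γ_2 = 44.49/30.45 = 1.461; β = √(1 − 1/γ²) = √0.5315.

β = 0.729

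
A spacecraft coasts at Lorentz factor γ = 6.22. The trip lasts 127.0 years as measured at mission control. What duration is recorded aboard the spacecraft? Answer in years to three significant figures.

τ = 20.4 years

γ = 6.22
The interval measured at mission control is the dilated one; the clock aboard the spacecraft measures the proper time τ = Δt/γ = 127.0/6.220 years.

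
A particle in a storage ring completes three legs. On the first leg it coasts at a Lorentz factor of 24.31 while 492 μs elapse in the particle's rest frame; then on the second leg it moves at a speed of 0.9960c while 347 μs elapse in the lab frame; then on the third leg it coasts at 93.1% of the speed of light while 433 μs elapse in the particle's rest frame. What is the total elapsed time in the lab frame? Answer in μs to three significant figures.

Leg 1: γ = 24.31; Δt_1 = 24.31 × 492 = 1.196×10⁴ μs.
Leg 2: 347 μs is already measured in the lab frame.
Leg 3: β = 0.931; γ = 1/√(1 − 0.931²) = 1/√0.1332 = 2.740; Δt_3 = 2.740 × 433 = 1186 μs.
Total: 1.196×10⁴ + 347.0 + 1186 μs.

Δt = 1.35×10⁴ μs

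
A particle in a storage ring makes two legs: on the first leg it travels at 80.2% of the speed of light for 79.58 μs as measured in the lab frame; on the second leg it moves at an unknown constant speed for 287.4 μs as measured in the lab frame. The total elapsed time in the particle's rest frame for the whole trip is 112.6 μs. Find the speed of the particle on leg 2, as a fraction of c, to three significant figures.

β = 0.974

Leg 1: β = 0.802; γ = 1/√(1 − 0.802²) = 1/√0.3568 = 1.674; τ_1 = 79.58/1.674 = 47.54 μs.
Leg 2: speed unknown; τ_2 = 287.4/γ_2.
Total proper time: 47.54 + τ_2 = 112.6, so τ_2 = 112.6 − 47.54 = 65.06 μs.
γ_2 = 287.4/65.06 = 4.417; β = √(1 − 1/γ²) = √0.9487.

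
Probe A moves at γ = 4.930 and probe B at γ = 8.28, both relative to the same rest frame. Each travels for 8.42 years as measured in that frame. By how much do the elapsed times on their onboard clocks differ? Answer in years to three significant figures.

|τ_A − τ_B| = 0.691 years

A: γ = 4.930; τ_A = 8.42/4.930 = 1.708 years.
B: γ = 8.28; τ_B = 8.42/8.280 = 1.017 years.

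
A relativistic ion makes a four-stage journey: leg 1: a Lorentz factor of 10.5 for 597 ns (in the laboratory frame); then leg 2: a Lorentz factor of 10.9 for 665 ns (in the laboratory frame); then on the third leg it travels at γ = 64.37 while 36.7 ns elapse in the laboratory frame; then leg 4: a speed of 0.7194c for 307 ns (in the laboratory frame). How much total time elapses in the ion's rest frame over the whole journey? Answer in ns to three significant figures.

τ = 332 ns

Leg 1: γ = 10.5; τ_1 = 597/10.50 = 56.86 ns.
Leg 2: γ = 10.9; τ_2 = 665/10.90 = 61.01 ns.
Leg 3: γ = 64.37; τ_3 = 36.7/64.37 = 0.5701 ns.
Leg 4: γ = 1/√(1 − 0.7194²) = 1/√0.4825 = 1.440; τ_4 = 307/1.440 = 213.2 ns.
Total: 56.86 + 61.01 + 0.5701 + 213.2 ns.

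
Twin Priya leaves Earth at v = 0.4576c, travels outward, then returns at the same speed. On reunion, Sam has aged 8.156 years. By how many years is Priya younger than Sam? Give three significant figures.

Δt − τ = 0.904 years

γ = 1/√(1 − 0.4576²) = 1/√0.7906 = 1.125
Priya's elapsed proper time: τ = 8.156/1.125 = 7.252 years.
Age gap = Δt − τ = 8.156 − 7.252 years.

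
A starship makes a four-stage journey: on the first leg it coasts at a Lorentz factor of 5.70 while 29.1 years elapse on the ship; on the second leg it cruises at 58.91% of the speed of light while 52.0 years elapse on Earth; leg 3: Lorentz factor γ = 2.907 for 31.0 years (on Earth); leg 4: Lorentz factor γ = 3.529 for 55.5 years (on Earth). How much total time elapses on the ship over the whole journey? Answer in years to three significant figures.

Leg 1: 29.1 years is already measured on the ship.
Leg 2: β = 0.5891; γ = 1/√(1 − 0.5891²) = 1/√0.6530 = 1.238; τ_2 = 52.0/1.238 = 42.02 years.
Leg 3: γ = 2.907; τ_3 = 31.0/2.907 = 10.66 years.
Leg 4: γ = 3.529; τ_4 = 55.5/3.529 = 15.73 years.
Total: 29.10 + 42.02 + 10.66 + 15.73 years.

τ = 97.5 years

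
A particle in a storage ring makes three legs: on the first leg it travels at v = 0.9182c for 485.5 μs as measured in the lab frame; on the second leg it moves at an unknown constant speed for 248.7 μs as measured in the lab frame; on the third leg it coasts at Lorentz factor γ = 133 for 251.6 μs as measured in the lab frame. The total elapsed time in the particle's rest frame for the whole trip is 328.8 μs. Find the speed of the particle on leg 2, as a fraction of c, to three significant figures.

Leg 1: γ = 1/√(1 − 0.9182²) = 1/√0.1569 = 2.525; τ_1 = 485.5/2.525 = 192.3 μs.
Leg 2: speed unknown; τ_2 = 248.7/γ_2.
Leg 3: γ = 133; τ_3 = 251.6/133.0 = 1.892 μs.
Total proper time: 192.3 + τ_2 + 1.892 = 328.8, so τ_2 = 328.8 − 194.2 = 134.6 μs.
γ_2 = 248.7/134.6 = 1.848; β = √(1 − 1/γ²) = √0.7071.

β = 0.841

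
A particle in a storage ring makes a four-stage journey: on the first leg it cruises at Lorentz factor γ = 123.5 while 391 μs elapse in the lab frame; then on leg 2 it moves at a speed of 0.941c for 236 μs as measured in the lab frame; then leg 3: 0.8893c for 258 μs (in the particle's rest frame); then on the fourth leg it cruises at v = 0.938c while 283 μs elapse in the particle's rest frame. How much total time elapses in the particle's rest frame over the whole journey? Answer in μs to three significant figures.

τ = 624 μs

Leg 1: γ = 123.5; τ_1 = 391/123.5 = 3.166 μs.
Leg 2: γ = 1/√(1 − 0.941²) = 1/√0.1145 = 2.955; τ_2 = 236/2.955 = 79.86 μs.
Leg 3: 258 μs is already measured in the particle's rest frame.
Leg 4: 283 μs is already measured in the particle's rest frame.
Total: 3.166 + 79.86 + 258.0 + 283.0 μs.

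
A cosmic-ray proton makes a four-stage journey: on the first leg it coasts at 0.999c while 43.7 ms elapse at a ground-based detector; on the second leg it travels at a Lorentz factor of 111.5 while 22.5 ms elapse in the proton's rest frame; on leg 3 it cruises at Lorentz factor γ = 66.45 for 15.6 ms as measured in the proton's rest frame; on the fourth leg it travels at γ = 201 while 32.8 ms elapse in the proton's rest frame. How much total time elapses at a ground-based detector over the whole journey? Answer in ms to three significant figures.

Leg 1: 43.7 ms is already measured at a ground-based detector.
Leg 2: γ = 111.5; Δt_2 = 111.5 × 22.5 = 2509 ms.
Leg 3: γ = 66.45; Δt_3 = 66.45 × 15.6 = 1037 ms.
Leg 4: γ = 201; Δt_4 = 201.0 × 32.8 = 6593 ms.
Total: 43.70 + 2509 + 1037 + 6593 ms.

Δt = 1.02×10⁴ ms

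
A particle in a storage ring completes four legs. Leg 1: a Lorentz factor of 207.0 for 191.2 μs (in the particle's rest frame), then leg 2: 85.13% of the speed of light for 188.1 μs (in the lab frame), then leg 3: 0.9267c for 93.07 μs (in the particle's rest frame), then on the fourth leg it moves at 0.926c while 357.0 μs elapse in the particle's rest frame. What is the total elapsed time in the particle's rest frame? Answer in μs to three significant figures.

Leg 1: 191.2 μs is already measured in the particle's rest frame.
Leg 2: β = 0.8513; γ = 1/√(1 − 0.8513²) = 1/√0.2753 = 1.906; τ_2 = 188.1/1.906 = 98.69 μs.
Leg 3: 93.07 μs is already measured in the particle's rest frame.
Leg 4: 357.0 μs is already measured in the particle's rest frame.
Total: 191.2 + 98.69 + 93.07 + 357.0 μs.

τ = 740 μs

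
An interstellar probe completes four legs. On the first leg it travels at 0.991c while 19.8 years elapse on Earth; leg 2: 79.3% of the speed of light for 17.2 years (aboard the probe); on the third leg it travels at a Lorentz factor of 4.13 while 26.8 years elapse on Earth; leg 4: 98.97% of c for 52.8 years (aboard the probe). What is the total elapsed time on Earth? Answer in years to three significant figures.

Leg 1: 19.8 years is already measured on Earth.
Leg 2: β = 0.793; γ = 1/√(1 − 0.793²) = 1/√0.3712 = 1.641; Δt_2 = 1.641 × 17.2 = 28.23 years.
Leg 3: 26.8 years is already measured on Earth.
Leg 4: β = 0.9897; γ = 1/√(1 − 0.9897²) = 1/√0.02049 = 6.985; Δt_4 = 6.985 × 52.8 = 368.8 years.
Total: 19.80 + 28.23 + 26.80 + 368.8 years.

Δt = 444 years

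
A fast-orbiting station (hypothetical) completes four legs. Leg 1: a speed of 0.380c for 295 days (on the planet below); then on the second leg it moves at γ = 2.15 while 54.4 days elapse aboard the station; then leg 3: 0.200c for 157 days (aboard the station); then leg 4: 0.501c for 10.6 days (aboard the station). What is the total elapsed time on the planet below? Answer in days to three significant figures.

Δt = 584 days

Leg 1: 295 days is already measured on the planet below.
Leg 2: γ = 2.15; Δt_2 = 2.150 × 54.4 = 117.0 days.
Leg 3: γ = 1/√(1 − 0.200²) = 1/√0.9600 = 1.021; Δt_3 = 1.021 × 157 = 160.2 days.
Leg 4: γ = 1/√(1 − 0.501²) = 1/√0.7490 = 1.155; Δt_4 = 1.155 × 10.6 = 12.25 days.
Total: 295.0 + 117.0 + 160.2 + 12.25 days.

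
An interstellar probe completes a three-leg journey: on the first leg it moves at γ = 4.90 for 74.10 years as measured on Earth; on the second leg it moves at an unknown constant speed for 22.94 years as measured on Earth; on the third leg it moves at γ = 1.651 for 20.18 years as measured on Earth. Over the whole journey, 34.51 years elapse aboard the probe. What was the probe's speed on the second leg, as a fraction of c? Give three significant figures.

Leg 1: γ = 4.90; τ_1 = 74.10/4.900 = 15.12 years.
Leg 2: speed unknown; τ_2 = 22.94/γ_2.
Leg 3: γ = 1.651; τ_3 = 20.18/1.651 = 12.22 years.
Total proper time: 15.12 + τ_2 + 12.22 = 34.51, so τ_2 = 34.51 − 27.35 = 7.165 years.
γ_2 = 22.94/7.165 = 3.202; β = √(1 − 1/γ²) = √0.9025.

β = 0.950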